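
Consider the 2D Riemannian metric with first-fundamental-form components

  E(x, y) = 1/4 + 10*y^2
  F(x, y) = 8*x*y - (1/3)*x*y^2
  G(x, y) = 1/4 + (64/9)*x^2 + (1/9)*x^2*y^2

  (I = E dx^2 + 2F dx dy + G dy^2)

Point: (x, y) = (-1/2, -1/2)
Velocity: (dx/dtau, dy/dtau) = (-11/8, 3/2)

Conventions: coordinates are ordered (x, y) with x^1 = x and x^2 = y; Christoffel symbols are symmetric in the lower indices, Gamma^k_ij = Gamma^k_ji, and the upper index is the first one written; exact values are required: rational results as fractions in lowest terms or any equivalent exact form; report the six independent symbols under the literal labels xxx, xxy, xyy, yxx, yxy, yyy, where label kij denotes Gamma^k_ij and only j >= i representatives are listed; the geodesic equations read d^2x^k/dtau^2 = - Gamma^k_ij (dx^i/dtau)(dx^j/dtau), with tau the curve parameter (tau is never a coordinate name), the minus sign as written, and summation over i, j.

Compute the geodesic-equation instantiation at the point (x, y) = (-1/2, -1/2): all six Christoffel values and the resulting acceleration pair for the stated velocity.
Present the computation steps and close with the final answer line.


E = 11/4, F = 49/24, G = 293/144 at the point
E_x = 0, E_y = -10, F_x = -49/12, F_y = -25/6, G_x = -257/36, G_y = -1/36
EG - F^2 = 137/96;  g^inv = (96/137) * [[293/144, -49/24], [-49/24, 11/4]]
first-kind symbols [ij,l] = (1/2)(d_i g_jl + d_j g_il - d_l g_ij): [xx,x] = E_x/2 = 0, [xx,y] = F_x - E_y/2 = 11/12, [xy,x] = E_y/2 = -5, [xy,y] = G_x/2 = -257/72, [yy,x] = F_y - G_x/2 = -43/72, [yy,y] = G_y/2 = -1/72
Gamma^x_ij = (G*[ij,x] - F*[ij,y])/(EG - F^2), Gamma^y_ij = (E*[ij,y] - F*[ij,x])/(EG - F^2)
Gamma_xxx = -539/411, Gamma_xxy = -4987/2466, Gamma_xyy = -12305/14796, Gamma_yxx = 242/137, Gamma_yxy = 113/411, Gamma_yyy = 2041/2466
d^2x/dtau^2 = -(Gamma_xxx*(-11/8)^2 + 2*Gamma_xxy*(-11/8)*(3/2) + Gamma_xyy*(3/2)^2) = -104989/26304
d^2y/dtau^2 = -(Gamma_yxx*(-11/8)^2 + 2*Gamma_yxy*(-11/8)*(3/2) + Gamma_yyy*(3/2)^2) = -17833/4384

Answer: Gamma_xxx = -539/411, Gamma_xxy = -4987/2466, Gamma_xyy = -12305/14796, Gamma_yxx = 242/137, Gamma_yxy = 113/411, Gamma_yyy = 2041/2466; accelerations (d^2x/dtau^2, d^2y/dtau^2) = (-104989/26304, -17833/4384)


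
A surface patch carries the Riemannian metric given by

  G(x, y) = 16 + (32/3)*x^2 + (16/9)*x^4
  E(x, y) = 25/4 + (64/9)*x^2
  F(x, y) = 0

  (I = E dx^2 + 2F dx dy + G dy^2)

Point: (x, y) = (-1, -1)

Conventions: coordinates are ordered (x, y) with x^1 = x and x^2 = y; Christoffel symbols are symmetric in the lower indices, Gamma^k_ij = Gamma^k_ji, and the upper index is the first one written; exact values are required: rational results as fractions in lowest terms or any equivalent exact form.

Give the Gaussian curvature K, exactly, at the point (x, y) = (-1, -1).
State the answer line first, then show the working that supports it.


Answer: K = -4050/231361

E = 481/36, F = 0, G = 256/9, EG - F^2 = 30784/81 at the point
E_x = -128/9, E_y = 0, F_x = 0, F_y = 0, G_x = -256/9, G_y = 0
E_yy = 0, F_xy = 0, G_xx = 128/3
K follows from Brioschi's formula, (det M1 - det M2)/(EG - F^2)^2.
M1 = [[-E_yy/2 + F_xy - G_xx/2, E_x/2, F_x - E_y/2], [F_y - G_x/2, E, F], [G_y/2, F, G]] = [[-64/3, -64/9, 0], [128/9, 481/36, 0], [0, 0, 256/9]]; det M1 = -3813376/729
M2 = [[0, E_y/2, G_x/2], [E_y/2, E, F], [G_x/2, F, G]] = [[0, 0, -128/9], [0, 481/36, 0], [-128/9, 0, 256/9]]; det M2 = -1970176/729
det M1 - det M2 = -204800/81; K = -204800/81 / (30784/81)^2 = -4050/231361


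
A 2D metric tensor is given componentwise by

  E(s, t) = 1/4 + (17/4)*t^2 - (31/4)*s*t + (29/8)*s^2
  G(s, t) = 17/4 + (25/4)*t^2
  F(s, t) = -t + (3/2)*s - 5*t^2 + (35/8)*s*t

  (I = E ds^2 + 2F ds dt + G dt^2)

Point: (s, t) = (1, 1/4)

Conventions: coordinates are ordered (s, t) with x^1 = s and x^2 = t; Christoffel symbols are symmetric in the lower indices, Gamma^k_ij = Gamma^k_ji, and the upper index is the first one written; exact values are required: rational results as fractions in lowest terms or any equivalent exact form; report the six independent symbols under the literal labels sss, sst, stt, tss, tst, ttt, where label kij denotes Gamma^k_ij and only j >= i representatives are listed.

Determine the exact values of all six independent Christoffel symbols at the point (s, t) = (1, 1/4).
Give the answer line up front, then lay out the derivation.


Answer: Gamma_sss = 5510/24977, Gamma_sst = -53460/24977, Gamma_stt = 3632/24977, Gamma_tss = 26686/24977, Gamma_tst = 23400/24977, Gamma_ttt = 6820/24977

E = 141/64, F = 65/32, G = 297/64 at the point
E_s = 85/16, E_t = -45/8, F_s = 83/32, F_t = 7/8, G_s = 0, G_t = 25/8
EG - F^2 = 24977/4096;  g^inv = (4096/24977) * [[297/64, -65/32], [-65/32, 141/64]]
first-kind symbols [ij,l] = (1/2)(d_i g_jl + d_j g_il - d_l g_ij): [ss,s] = E_s/2 = 85/32, [ss,t] = F_s - E_t/2 = 173/32, [st,s] = E_t/2 = -45/16, [st,t] = G_s/2 = 0, [tt,s] = F_t - G_s/2 = 7/8, [tt,t] = G_t/2 = 25/16
Gamma^s_ij = (G*[ij,s] - F*[ij,t])/(EG - F^2), Gamma^t_ij = (E*[ij,t] - F*[ij,s])/(EG - F^2)


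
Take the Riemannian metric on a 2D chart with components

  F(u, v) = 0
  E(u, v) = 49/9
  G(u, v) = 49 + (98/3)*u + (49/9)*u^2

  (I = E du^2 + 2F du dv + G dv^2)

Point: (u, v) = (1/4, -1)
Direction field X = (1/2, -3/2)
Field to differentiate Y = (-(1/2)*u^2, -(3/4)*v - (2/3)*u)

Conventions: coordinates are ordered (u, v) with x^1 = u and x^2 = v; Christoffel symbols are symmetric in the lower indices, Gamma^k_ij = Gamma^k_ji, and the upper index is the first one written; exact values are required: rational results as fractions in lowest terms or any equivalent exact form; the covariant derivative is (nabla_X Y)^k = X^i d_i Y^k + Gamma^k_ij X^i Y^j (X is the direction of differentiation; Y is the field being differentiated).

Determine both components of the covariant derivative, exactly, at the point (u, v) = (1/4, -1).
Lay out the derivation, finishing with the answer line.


E = 49/9, F = 0, G = 8281/144 at the point
E_u = 0, E_v = 0, F_u = 0, F_v = 0, G_u = 637/18, G_v = 0
EG - F^2 = 405769/1296;  g^inv = (1296/405769) * [[8281/144, 0], [0, 49/9]]
first-kind symbols [ij,l] = (1/2)(d_i g_jl + d_j g_il - d_l g_ij): [uu,u] = E_u/2 = 0, [uu,v] = F_u - E_v/2 = 0, [uv,u] = E_v/2 = 0, [uv,v] = G_u/2 = 637/36, [vv,u] = F_v - G_u/2 = -637/36, [vv,v] = G_v/2 = 0
Gamma^u_ij = (G*[ij,u] - F*[ij,v])/(EG - F^2), Gamma^v_ij = (E*[ij,v] - F*[ij,u])/(EG - F^2)
Gamma_uuu = 0, Gamma_uuv = 0, Gamma_uvv = -13/4, Gamma_vuu = 0, Gamma_vuv = 4/13, Gamma_vvv = 0
X = (1/2, -3/2), Y = (-1/32, 7/12) at the point

Answer: (nabla_X Y)^u = 87/32, (nabla_X Y)^v = 43/48


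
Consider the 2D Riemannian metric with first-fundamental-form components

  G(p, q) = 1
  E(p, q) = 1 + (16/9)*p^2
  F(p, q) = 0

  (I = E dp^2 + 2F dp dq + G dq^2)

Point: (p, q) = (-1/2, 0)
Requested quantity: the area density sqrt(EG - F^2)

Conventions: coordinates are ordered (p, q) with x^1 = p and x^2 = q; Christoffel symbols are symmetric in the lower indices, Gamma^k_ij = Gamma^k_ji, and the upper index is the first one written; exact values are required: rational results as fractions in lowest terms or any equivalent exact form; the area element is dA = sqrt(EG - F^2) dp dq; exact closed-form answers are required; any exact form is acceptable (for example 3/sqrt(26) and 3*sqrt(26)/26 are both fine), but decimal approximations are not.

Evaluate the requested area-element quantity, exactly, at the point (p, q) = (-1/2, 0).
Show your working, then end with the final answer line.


E = 13/9, F = 0, G = 1; EG - F^2 = 13/9

Answer: sqrt(EG - F^2) = sqrt(13)/3


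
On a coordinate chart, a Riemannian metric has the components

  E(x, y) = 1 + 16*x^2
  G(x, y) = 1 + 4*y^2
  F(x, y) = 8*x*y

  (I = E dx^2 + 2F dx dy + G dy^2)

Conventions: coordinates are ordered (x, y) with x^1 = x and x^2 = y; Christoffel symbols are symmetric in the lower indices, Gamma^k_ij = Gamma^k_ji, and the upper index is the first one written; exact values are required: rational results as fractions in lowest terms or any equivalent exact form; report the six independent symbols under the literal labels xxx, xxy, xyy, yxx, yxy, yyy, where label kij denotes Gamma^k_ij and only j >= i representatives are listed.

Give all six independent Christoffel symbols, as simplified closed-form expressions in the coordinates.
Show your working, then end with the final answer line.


E = 1 + 16*x^2; F = 8*x*y; G = 1 + 4*y^2
Gamma^k_ij = (1/2) g^{kl} (d_i g_jl + d_j g_il - d_l g_ij), with g^inv = (1/(EG-F^2)) [[G, -F], [-F, E]]
first partials: E_x = 32*x, E_y = 0, F_x = 8*y, F_y = 8*x, G_x = 0, G_y = 8*y
D = EG - F^2 = 1 + 4*y^2 + 16*x^2
expanded: Gamma^x_xx = (G E_x - 2F F_x + F E_y)/(2D), Gamma^x_xy = (G E_y - F G_x)/(2D), Gamma^x_yy = (2G F_y - G G_x - F G_y)/(2D), Gamma^y_xx = (2E F_x - E E_y - F E_x)/(2D), Gamma^y_xy = (E G_x - F E_y)/(2D), Gamma^y_yy = (E G_y - 2F F_y + F G_x)/(2D); substitute and cancel common factors

Answer: Gamma_xxx = 16*x/(16*x^2 + 4*y^2 + 1), Gamma_xxy = 0, Gamma_xyy = 8*x/(16*x^2 + 4*y^2 + 1), Gamma_yxx = 8*y/(16*x^2 + 4*y^2 + 1), Gamma_yxy = 0, Gamma_yyy = 4*y/(16*x^2 + 4*y^2 + 1)


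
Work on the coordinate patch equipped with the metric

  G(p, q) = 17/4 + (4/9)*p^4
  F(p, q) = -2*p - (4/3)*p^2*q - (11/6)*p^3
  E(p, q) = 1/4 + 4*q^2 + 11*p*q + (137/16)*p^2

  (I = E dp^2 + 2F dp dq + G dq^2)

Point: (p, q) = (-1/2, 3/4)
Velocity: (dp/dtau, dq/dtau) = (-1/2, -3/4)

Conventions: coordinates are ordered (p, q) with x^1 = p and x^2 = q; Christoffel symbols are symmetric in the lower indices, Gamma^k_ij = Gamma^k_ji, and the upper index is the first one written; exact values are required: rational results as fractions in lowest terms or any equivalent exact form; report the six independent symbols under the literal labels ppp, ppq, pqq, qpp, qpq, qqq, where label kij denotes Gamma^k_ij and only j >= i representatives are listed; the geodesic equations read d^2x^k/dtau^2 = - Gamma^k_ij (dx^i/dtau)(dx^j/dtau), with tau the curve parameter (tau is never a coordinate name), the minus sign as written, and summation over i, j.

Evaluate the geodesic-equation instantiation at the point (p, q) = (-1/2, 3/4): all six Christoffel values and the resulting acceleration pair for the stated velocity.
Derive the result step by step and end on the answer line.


E = 33/64, F = 47/48, G = 77/18 at the point
E_p = -5/16, E_q = 1/2, F_p = -19/8, F_q = -1/3, G_p = -2/9, G_q = 0
EG - F^2 = 2873/2304;  g^inv = (2304/2873) * [[77/18, -47/48], [-47/48, 33/64]]
first-kind symbols [ij,l] = (1/2)(d_i g_jl + d_j g_il - d_l g_ij): [pp,p] = E_p/2 = -5/32, [pp,q] = F_p - E_q/2 = -21/8, [pq,p] = E_q/2 = 1/4, [pq,q] = G_p/2 = -1/9, [qq,p] = F_q - G_p/2 = -2/9, [qq,q] = G_q/2 = 0
Gamma^p_ij = (G*[ij,p] - F*[ij,q])/(EG - F^2), Gamma^q_ij = (E*[ij,q] - F*[ij,p])/(EG - F^2)
Gamma_ppp = 4382/2873, Gamma_ppq = 8144/8619, Gamma_pqq = -19712/25857, Gamma_qpp = -2766/2873, Gamma_qpq = -696/2873, Gamma_qqq = 1504/8619
d^2p/dtau^2 = -(Gamma_ppp*(-1/2)^2 + 2*Gamma_ppq*(-1/2)*(-3/4) + Gamma_pqq*(-3/4)^2) = -3799/5746
d^2q/dtau^2 = -(Gamma_qpp*(-1/2)^2 + 2*Gamma_qpq*(-1/2)*(-3/4) + Gamma_qqq*(-3/4)^2) = 1863/5746

Answer: Gamma_ppp = 4382/2873, Gamma_ppq = 8144/8619, Gamma_pqq = -19712/25857, Gamma_qpp = -2766/2873, Gamma_qpq = -696/2873, Gamma_qqq = 1504/8619; accelerations (d^2p/dtau^2, d^2q/dtau^2) = (-3799/5746, 1863/5746)


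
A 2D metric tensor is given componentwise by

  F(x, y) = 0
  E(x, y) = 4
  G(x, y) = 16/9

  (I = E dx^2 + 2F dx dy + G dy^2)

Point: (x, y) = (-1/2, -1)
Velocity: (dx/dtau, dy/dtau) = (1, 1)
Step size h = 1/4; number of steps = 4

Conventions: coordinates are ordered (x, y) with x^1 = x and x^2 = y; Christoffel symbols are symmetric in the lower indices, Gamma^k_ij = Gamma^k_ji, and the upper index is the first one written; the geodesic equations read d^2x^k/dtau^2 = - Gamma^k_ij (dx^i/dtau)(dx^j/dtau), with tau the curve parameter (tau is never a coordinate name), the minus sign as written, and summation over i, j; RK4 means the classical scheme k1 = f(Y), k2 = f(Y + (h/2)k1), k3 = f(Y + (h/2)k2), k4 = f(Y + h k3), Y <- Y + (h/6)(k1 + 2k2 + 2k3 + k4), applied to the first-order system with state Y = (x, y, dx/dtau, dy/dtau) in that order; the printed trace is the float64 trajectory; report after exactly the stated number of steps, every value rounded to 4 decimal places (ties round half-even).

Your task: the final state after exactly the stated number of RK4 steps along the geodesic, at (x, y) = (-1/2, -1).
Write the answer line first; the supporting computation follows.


Answer: x = 0.5000, y = 0.0000, dx/dtau = 1.0000, dy/dtau = 1.0000

f(Y) = (dx/dtau, dy/dtau, -Gamma^x_ij Y'^i Y'^j, -Gamma^y_ij Y'^i Y'^j) with the Gammas evaluated at the stage position; h = 0.250000; intermediate values shown to 6 dp
step 0: x = -0.5000, y = -1.0000, dx/dtau = 1.0000, dy/dtau = 1.0000
step 1:
  k1: at (x, y) = (-0.500000, -1.000000), (dx/dtau, dy/dtau) = (1.000000, 1.000000); Gamma_xxx = 0.000000, Gamma_xxy = 0.000000, Gamma_xyy = 0.000000, Gamma_yxx = 0.000000, Gamma_yxy = 0.000000, Gamma_yyy = 0.000000; k1 = (1.000000, 1.000000, 0.000000, 0.000000)
  k2: at (x, y) = (-0.375000, -0.875000), (dx/dtau, dy/dtau) = (1.000000, 1.000000); Gamma_xxx = 0.000000, Gamma_xxy = 0.000000, Gamma_xyy = 0.000000, Gamma_yxx = 0.000000, Gamma_yxy = 0.000000, Gamma_yyy = 0.000000; k2 = (1.000000, 1.000000, 0.000000, 0.000000)
  k3: at (x, y) = (-0.375000, -0.875000), (dx/dtau, dy/dtau) = (1.000000, 1.000000); Gamma_xxx = 0.000000, Gamma_xxy = 0.000000, Gamma_xyy = 0.000000, Gamma_yxx = 0.000000, Gamma_yxy = 0.000000, Gamma_yyy = 0.000000; k3 = (1.000000, 1.000000, 0.000000, 0.000000)
  k4: at (x, y) = (-0.250000, -0.750000), (dx/dtau, dy/dtau) = (1.000000, 1.000000); Gamma_xxx = 0.000000, Gamma_xxy = 0.000000, Gamma_xyy = 0.000000, Gamma_yxx = 0.000000, Gamma_yxy = 0.000000, Gamma_yyy = 0.000000; k4 = (1.000000, 1.000000, 0.000000, 0.000000)
  Y <- Y + (h/6)(k1 + 2k2 + 2k3 + k4): x = -0.2500, y = -0.7500, dx/dtau = 1.0000, dy/dtau = 1.0000
step 2:
  k1: at (x, y) = (-0.250000, -0.750000), (dx/dtau, dy/dtau) = (1.000000, 1.000000); Gamma_xxx = 0.000000, Gamma_xxy = 0.000000, Gamma_xyy = 0.000000, Gamma_yxx = 0.000000, Gamma_yxy = 0.000000, Gamma_yyy = 0.000000; k1 = (1.000000, 1.000000, 0.000000, 0.000000)
  k2: at (x, y) = (-0.125000, -0.625000), (dx/dtau, dy/dtau) = (1.000000, 1.000000); Gamma_xxx = 0.000000, Gamma_xxy = 0.000000, Gamma_xyy = 0.000000, Gamma_yxx = 0.000000, Gamma_yxy = 0.000000, Gamma_yyy = 0.000000; k2 = (1.000000, 1.000000, 0.000000, 0.000000)
  k3: at (x, y) = (-0.125000, -0.625000), (dx/dtau, dy/dtau) = (1.000000, 1.000000); Gamma_xxx = 0.000000, Gamma_xxy = 0.000000, Gamma_xyy = 0.000000, Gamma_yxx = 0.000000, Gamma_yxy = 0.000000, Gamma_yyy = 0.000000; k3 = (1.000000, 1.000000, 0.000000, 0.000000)
  k4: at (x, y) = (0.000000, -0.500000), (dx/dtau, dy/dtau) = (1.000000, 1.000000); Gamma_xxx = 0.000000, Gamma_xxy = 0.000000, Gamma_xyy = 0.000000, Gamma_yxx = 0.000000, Gamma_yxy = 0.000000, Gamma_yyy = 0.000000; k4 = (1.000000, 1.000000, 0.000000, 0.000000)
  Y <- Y + (h/6)(k1 + 2k2 + 2k3 + k4): x = 0.0000, y = -0.5000, dx/dtau = 1.0000, dy/dtau = 1.0000
step 3:
  k1: at (x, y) = (0.000000, -0.500000), (dx/dtau, dy/dtau) = (1.000000, 1.000000); Gamma_xxx = 0.000000, Gamma_xxy = 0.000000, Gamma_xyy = 0.000000, Gamma_yxx = 0.000000, Gamma_yxy = 0.000000, Gamma_yyy = 0.000000; k1 = (1.000000, 1.000000, 0.000000, 0.000000)
  k2: at (x, y) = (0.125000, -0.375000), (dx/dtau, dy/dtau) = (1.000000, 1.000000); Gamma_xxx = 0.000000, Gamma_xxy = 0.000000, Gamma_xyy = 0.000000, Gamma_yxx = 0.000000, Gamma_yxy = 0.000000, Gamma_yyy = 0.000000; k2 = (1.000000, 1.000000, 0.000000, 0.000000)
  k3: at (x, y) = (0.125000, -0.375000), (dx/dtau, dy/dtau) = (1.000000, 1.000000); Gamma_xxx = 0.000000, Gamma_xxy = 0.000000, Gamma_xyy = 0.000000, Gamma_yxx = 0.000000, Gamma_yxy = 0.000000, Gamma_yyy = 0.000000; k3 = (1.000000, 1.000000, 0.000000, 0.000000)
  k4: at (x, y) = (0.250000, -0.250000), (dx/dtau, dy/dtau) = (1.000000, 1.000000); Gamma_xxx = 0.000000, Gamma_xxy = 0.000000, Gamma_xyy = 0.000000, Gamma_yxx = 0.000000, Gamma_yxy = 0.000000, Gamma_yyy = 0.000000; k4 = (1.000000, 1.000000, 0.000000, 0.000000)
  Y <- Y + (h/6)(k1 + 2k2 + 2k3 + k4): x = 0.2500, y = -0.2500, dx/dtau = 1.0000, dy/dtau = 1.0000
step 4:
  k1: at (x, y) = (0.250000, -0.250000), (dx/dtau, dy/dtau) = (1.000000, 1.000000); Gamma_xxx = 0.000000, Gamma_xxy = 0.000000, Gamma_xyy = 0.000000, Gamma_yxx = 0.000000, Gamma_yxy = 0.000000, Gamma_yyy = 0.000000; k1 = (1.000000, 1.000000, 0.000000, 0.000000)
  k2: at (x, y) = (0.375000, -0.125000), (dx/dtau, dy/dtau) = (1.000000, 1.000000); Gamma_xxx = 0.000000, Gamma_xxy = 0.000000, Gamma_xyy = 0.000000, Gamma_yxx = 0.000000, Gamma_yxy = 0.000000, Gamma_yyy = 0.000000; k2 = (1.000000, 1.000000, 0.000000, 0.000000)
  k3: at (x, y) = (0.375000, -0.125000), (dx/dtau, dy/dtau) = (1.000000, 1.000000); Gamma_xxx = 0.000000, Gamma_xxy = 0.000000, Gamma_xyy = 0.000000, Gamma_yxx = 0.000000, Gamma_yxy = 0.000000, Gamma_yyy = 0.000000; k3 = (1.000000, 1.000000, 0.000000, 0.000000)
  k4: at (x, y) = (0.500000, 0.000000), (dx/dtau, dy/dtau) = (1.000000, 1.000000); Gamma_xxx = 0.000000, Gamma_xxy = 0.000000, Gamma_xyy = 0.000000, Gamma_yxx = 0.000000, Gamma_yxy = 0.000000, Gamma_yyy = 0.000000; k4 = (1.000000, 1.000000, 0.000000, 0.000000)
  Y <- Y + (h/6)(k1 + 2k2 + 2k3 + k4): x = 0.5000, y = 0.0000, dx/dtau = 1.0000, dy/dtau = 1.0000


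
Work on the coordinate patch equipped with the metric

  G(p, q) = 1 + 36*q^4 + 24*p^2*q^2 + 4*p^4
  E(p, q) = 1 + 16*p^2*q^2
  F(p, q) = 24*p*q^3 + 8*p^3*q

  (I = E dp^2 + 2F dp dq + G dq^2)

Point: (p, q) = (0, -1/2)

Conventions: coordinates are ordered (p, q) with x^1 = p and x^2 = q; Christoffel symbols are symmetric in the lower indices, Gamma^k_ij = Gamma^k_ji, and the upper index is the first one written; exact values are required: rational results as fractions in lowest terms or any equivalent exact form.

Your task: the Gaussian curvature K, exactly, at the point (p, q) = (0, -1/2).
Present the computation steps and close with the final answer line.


E = 1, F = 0, G = 13/4, EG - F^2 = 13/4 at the point
E_p = 0, E_q = 0, F_p = -3, F_q = 0, G_p = 0, G_q = -18
E_qq = 0, F_pq = 18, G_pp = 12
Apply the Brioschi formula K = (det M1 - det M2)/(EG - F^2)^2 over the derivative matrices of E, F, G.
M1 = [[-E_qq/2 + F_pq - G_pp/2, E_p/2, F_p - E_q/2], [F_q - G_p/2, E, F], [G_q/2, F, G]] = [[12, 0, -3], [0, 1, 0], [-9, 0, 13/4]]; det M1 = 12
M2 = [[0, E_q/2, G_p/2], [E_q/2, E, F], [G_p/2, F, G]] = [[0, 0, 0], [0, 1, 0], [0, 0, 13/4]]; det M2 = 0
det M1 - det M2 = 12; K = 12 / (13/4)^2 = 192/169

Answer: K = 192/169


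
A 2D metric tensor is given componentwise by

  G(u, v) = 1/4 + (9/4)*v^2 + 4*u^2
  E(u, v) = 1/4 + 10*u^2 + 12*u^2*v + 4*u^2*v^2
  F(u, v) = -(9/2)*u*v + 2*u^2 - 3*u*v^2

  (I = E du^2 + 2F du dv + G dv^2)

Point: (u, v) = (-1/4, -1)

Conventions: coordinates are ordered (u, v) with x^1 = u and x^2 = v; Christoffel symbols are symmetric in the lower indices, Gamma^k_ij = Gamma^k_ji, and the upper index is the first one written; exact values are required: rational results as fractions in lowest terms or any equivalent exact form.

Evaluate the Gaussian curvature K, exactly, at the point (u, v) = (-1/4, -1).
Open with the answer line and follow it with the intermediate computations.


Answer: K = -1508/961

E = 3/8, F = -1/4, G = 11/4, EG - F^2 = 31/32 at the point
E_u = -1, E_v = 1/4, F_u = 1/2, F_v = -3/8, G_u = -2, G_v = -9/2
E_vv = 1/2, F_uv = 3/2, G_uu = 8
Compute both Brioschi determinants and normalise by (EG - F^2)^2.
M1 = [[-E_vv/2 + F_uv - G_uu/2, E_u/2, F_u - E_v/2], [F_v - G_u/2, E, F], [G_v/2, F, G]] = [[-11/4, -1/2, 3/8], [5/8, 3/8, -1/4], [-9/4, -1/4, 11/4]]; det M1 = -117/64
M2 = [[0, E_v/2, G_u/2], [E_v/2, E, F], [G_u/2, F, G]] = [[0, 1/8, -1], [1/8, 3/8, -1/4], [-1, -1/4, 11/4]]; det M2 = -91/256
det M1 - det M2 = -377/256; K = -377/256 / (31/32)^2 = -1508/961


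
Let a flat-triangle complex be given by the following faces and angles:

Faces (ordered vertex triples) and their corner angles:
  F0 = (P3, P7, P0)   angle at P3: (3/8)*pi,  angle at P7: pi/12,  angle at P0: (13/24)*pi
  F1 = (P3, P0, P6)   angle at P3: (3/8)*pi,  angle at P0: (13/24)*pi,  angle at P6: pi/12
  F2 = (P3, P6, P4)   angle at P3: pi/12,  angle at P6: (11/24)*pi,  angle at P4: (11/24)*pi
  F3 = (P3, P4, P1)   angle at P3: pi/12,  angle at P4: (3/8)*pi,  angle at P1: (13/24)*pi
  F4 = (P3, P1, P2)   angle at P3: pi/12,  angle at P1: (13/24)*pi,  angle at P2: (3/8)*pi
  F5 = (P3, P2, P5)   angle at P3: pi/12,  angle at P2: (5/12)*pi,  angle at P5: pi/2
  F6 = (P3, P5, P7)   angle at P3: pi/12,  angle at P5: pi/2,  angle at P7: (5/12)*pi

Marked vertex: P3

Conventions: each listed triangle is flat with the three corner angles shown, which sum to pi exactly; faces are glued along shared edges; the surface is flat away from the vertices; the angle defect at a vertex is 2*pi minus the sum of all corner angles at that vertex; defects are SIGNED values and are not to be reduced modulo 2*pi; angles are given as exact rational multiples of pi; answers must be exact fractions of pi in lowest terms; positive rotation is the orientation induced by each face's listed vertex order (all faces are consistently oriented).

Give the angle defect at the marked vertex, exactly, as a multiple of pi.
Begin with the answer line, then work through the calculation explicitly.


Answer: defect(P3) = (5/6)*pi

Sum of corner angles at P3: (7/6)*pi
defect = 2*pi - (7/6)*pi


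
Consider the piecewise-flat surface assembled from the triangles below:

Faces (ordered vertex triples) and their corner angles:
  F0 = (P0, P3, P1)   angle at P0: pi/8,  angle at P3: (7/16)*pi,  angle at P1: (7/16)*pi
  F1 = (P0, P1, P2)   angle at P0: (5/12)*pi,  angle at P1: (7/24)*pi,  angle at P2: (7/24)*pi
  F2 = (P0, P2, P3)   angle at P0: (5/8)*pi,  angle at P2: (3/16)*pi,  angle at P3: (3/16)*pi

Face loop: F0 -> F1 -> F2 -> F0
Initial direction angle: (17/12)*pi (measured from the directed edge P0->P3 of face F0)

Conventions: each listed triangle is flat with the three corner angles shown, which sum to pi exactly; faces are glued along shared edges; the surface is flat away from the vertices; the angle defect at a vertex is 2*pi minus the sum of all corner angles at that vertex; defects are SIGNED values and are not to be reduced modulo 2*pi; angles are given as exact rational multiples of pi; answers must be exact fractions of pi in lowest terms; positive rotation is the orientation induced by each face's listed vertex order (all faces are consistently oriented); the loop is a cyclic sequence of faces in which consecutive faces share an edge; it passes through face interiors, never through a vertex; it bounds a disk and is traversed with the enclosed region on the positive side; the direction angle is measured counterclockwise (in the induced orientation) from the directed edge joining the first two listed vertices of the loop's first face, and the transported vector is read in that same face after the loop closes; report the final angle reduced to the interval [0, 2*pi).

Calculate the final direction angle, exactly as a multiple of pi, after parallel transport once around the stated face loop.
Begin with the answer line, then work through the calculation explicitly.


Answer: final direction angle = pi/4

enclosed vertex P0: corner angles sum to (7/6)*pi, defect = 2*pi - (7/6)*pi = (5/6)*pi
holonomy = initial angle + sum of enclosed defects (mod 2*pi), positive in the induced orientation
final angle = (17/12)*pi + (5/6)*pi = pi/4 (mod 2*pi)


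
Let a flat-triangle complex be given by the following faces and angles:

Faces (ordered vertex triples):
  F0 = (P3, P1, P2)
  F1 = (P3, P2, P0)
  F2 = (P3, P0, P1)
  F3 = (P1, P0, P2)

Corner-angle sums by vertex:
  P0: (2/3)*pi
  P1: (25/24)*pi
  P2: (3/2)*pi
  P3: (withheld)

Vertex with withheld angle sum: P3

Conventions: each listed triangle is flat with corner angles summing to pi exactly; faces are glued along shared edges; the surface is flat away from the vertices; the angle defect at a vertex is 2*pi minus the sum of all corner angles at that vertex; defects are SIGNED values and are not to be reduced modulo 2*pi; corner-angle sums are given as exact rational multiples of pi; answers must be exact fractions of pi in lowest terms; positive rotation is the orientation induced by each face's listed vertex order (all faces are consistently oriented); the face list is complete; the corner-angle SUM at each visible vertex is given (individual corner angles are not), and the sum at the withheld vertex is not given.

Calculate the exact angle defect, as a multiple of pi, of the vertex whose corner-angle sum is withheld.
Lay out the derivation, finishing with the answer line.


V = 4, E = 6, F = 4; chi = V - E + F = 2
Gauss-Bonnet: total defect = 2*pi*chi = 4*pi; visible defects sum to (67/24)*pi

Answer: defect(P3) = (29/24)*pi


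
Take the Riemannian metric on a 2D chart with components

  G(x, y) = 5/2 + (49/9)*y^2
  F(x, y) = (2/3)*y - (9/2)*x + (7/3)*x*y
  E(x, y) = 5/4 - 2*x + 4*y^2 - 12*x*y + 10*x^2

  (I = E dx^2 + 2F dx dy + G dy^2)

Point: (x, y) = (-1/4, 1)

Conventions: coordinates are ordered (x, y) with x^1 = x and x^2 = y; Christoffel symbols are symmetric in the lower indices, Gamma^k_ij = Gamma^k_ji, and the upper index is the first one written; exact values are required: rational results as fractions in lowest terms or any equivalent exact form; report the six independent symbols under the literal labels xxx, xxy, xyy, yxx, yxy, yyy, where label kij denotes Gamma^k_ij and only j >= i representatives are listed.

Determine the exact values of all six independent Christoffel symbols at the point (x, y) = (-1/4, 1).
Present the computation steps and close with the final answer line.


E = 75/8, F = 29/24, G = 143/18 at the point
E_x = -19, E_y = 11, F_x = -13/6, F_y = 1/12, G_x = 0, G_y = 98/9
EG - F^2 = 42059/576;  g^inv = (576/42059) * [[143/18, -29/24], [-29/24, 75/8]]
first-kind symbols [ij,l] = (1/2)(d_i g_jl + d_j g_il - d_l g_ij): [xx,x] = E_x/2 = -19/2, [xx,y] = F_x - E_y/2 = -23/3, [xy,x] = E_y/2 = 11/2, [xy,y] = G_x/2 = 0, [yy,x] = F_y - G_x/2 = 1/12, [yy,y] = G_y/2 = 49/9
Gamma^x_ij = (G*[ij,x] - F*[ij,y])/(EG - F^2), Gamma^y_ij = (E*[ij,y] - F*[ij,x])/(EG - F^2)

Answer: Gamma_xxx = -38136/42059, Gamma_xxy = 25168/42059, Gamma_xyy = -3408/42059, Gamma_yxx = -34788/42059, Gamma_yxy = -3828/42059, Gamma_yyy = 29342/42059


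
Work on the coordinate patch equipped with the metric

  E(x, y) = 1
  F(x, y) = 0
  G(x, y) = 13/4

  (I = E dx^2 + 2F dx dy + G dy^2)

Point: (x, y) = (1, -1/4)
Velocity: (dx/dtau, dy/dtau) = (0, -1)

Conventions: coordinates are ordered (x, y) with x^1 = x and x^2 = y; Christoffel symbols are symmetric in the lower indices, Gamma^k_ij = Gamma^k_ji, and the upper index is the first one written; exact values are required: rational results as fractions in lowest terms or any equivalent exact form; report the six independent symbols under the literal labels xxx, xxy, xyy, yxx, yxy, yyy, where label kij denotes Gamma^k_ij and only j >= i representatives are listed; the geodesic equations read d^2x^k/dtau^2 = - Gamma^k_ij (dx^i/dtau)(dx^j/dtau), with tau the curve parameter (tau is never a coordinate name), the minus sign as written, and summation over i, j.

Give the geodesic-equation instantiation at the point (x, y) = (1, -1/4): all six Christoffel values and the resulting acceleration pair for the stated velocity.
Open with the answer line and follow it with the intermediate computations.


Answer: Gamma_xxx = 0, Gamma_xxy = 0, Gamma_xyy = 0, Gamma_yxx = 0, Gamma_yxy = 0, Gamma_yyy = 0; accelerations (d^2x/dtau^2, d^2y/dtau^2) = (0, 0)

E = 1, F = 0, G = 13/4 at the point
E_x = 0, E_y = 0, F_x = 0, F_y = 0, G_x = 0, G_y = 0
EG - F^2 = 13/4;  g^inv = (4/13) * [[13/4, 0], [0, 1]]
first-kind symbols [ij,l] = (1/2)(d_i g_jl + d_j g_il - d_l g_ij): [xx,x] = E_x/2 = 0, [xx,y] = F_x - E_y/2 = 0, [xy,x] = E_y/2 = 0, [xy,y] = G_x/2 = 0, [yy,x] = F_y - G_x/2 = 0, [yy,y] = G_y/2 = 0
Gamma^x_ij = (G*[ij,x] - F*[ij,y])/(EG - F^2), Gamma^y_ij = (E*[ij,y] - F*[ij,x])/(EG - F^2)
Gamma_xxx = 0, Gamma_xxy = 0, Gamma_xyy = 0, Gamma_yxx = 0, Gamma_yxy = 0, Gamma_yyy = 0
d^2x/dtau^2 = -(Gamma_xxx*(0)^2 + 2*Gamma_xxy*(0)*(-1) + Gamma_xyy*(-1)^2) = 0
d^2y/dtau^2 = -(Gamma_yxx*(0)^2 + 2*Gamma_yxy*(0)*(-1) + Gamma_yyy*(-1)^2) = 0


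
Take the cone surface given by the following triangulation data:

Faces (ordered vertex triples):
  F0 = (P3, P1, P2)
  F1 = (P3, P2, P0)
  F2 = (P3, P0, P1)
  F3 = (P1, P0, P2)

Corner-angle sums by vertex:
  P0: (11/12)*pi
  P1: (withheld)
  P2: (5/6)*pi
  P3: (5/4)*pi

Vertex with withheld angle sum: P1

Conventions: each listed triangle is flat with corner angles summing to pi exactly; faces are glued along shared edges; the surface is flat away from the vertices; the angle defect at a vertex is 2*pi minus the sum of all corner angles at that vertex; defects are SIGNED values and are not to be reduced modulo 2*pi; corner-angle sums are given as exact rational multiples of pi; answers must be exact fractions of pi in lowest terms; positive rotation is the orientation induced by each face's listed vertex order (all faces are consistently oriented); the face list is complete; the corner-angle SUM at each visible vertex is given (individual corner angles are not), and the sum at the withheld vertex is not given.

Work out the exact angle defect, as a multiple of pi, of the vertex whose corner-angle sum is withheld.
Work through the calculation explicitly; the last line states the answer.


V = 4, E = 6, F = 4; chi = V - E + F = 2
Gauss-Bonnet: total defect = 2*pi*chi = 4*pi; visible defects sum to 3*pi

Answer: defect(P1) = pi


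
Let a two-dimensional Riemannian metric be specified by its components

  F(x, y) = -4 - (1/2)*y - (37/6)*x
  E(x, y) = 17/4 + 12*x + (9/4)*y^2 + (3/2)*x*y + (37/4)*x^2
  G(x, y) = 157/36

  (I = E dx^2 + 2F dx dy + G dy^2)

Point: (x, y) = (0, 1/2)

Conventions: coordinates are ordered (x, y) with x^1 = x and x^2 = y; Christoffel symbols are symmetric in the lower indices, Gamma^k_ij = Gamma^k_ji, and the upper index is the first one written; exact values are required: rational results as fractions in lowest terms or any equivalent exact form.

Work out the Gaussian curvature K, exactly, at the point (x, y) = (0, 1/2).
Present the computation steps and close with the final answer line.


E = 77/16, F = -17/4, G = 157/36, EG - F^2 = 1685/576 at the point
E_x = 51/4, E_y = 9/4, F_x = -37/6, F_y = -1/2, G_x = 0, G_y = 0
E_yy = 9/2, F_xy = 0, G_xx = 0
K follows from Brioschi's formula, (det M1 - det M2)/(EG - F^2)^2.
M1 = [[-E_yy/2 + F_xy - G_xx/2, E_x/2, F_x - E_y/2], [F_y - G_x/2, E, F], [G_y/2, F, G]] = [[-9/4, 51/8, -175/24], [-1/2, 77/16, -17/4], [0, -17/4, 157/36]]; det M1 = -2093/256
M2 = [[0, E_y/2, G_x/2], [E_y/2, E, F], [G_x/2, F, G]] = [[0, 9/8, 0], [9/8, 77/16, -17/4], [0, -17/4, 157/36]]; det M2 = -1413/256
det M1 - det M2 = -85/32; K = -85/32 / (1685/576)^2 = -176256/567845

Answer: K = -176256/567845


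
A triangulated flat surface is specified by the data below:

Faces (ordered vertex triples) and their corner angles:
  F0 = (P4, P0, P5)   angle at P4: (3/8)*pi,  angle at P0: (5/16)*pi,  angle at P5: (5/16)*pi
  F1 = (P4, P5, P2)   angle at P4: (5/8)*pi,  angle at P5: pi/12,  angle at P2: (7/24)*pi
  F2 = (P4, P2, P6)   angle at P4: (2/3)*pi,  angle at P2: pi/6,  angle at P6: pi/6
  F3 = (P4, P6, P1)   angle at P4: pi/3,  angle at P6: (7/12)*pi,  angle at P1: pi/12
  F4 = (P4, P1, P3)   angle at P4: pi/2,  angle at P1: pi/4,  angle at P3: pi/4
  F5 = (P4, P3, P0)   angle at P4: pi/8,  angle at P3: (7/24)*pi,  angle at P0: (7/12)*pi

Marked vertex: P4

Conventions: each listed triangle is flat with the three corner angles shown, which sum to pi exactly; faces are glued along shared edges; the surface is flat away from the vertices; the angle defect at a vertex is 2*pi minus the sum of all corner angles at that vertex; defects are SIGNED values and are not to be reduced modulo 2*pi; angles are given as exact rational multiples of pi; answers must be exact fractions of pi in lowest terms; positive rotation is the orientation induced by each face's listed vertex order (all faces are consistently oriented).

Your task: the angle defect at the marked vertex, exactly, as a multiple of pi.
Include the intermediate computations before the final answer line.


Sum of corner angles at P4: (21/8)*pi
defect = 2*pi - (21/8)*pi

Answer: defect(P4) = (-5/8)*pi


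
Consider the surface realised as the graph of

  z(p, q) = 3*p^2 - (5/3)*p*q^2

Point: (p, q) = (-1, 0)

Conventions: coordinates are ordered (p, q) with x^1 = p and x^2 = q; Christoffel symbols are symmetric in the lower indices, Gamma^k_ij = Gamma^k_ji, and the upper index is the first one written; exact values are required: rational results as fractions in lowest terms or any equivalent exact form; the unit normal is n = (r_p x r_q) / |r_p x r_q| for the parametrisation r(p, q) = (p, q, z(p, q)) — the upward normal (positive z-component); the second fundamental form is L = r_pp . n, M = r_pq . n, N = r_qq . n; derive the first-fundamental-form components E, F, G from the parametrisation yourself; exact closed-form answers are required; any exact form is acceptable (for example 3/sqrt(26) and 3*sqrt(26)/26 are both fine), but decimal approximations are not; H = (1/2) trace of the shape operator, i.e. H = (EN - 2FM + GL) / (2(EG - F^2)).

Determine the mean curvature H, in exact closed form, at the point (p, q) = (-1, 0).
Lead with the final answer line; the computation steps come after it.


Answer: H = 194*sqrt(37)/4107

z_p = -6, z_q = 0, z_pp = 6, z_pq = 0, z_qq = 10/3
E = 37, F = 0, G = 1; answer radicand W^2 = 37
unnormalised second-form numerators: l = 6, m = 0, n = 10/3; L = l/sqrt(37), and similarly M = m/sqrt(W^2), N = n/sqrt(W^2)
H = (E*n - 2*F*m + G*l) / (2*(EG - F^2)*sqrt(W^2)); E*n - 2*F*m + G*l = 388/3, EG - F^2 = 37, so H = (194/111)/sqrt(37)


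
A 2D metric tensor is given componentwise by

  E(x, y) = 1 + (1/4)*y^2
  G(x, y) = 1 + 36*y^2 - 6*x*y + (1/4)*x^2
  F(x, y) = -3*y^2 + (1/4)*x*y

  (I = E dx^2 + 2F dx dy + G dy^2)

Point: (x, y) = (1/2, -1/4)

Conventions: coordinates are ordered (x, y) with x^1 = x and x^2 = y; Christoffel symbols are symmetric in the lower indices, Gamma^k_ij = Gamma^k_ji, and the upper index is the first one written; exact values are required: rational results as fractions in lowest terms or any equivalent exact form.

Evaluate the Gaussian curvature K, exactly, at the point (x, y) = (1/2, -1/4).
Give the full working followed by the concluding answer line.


E = 65/64, F = -7/32, G = 65/16, EG - F^2 = 261/64 at the point
E_x = 0, E_y = -1/8, F_x = -1/16, F_y = 13/8, G_x = 7/4, G_y = -21
E_yy = 1/2, F_xy = 1/4, G_xx = 1/2
Using the Brioschi determinant formula for K from the metric derivatives:
M1 = [[-E_yy/2 + F_xy - G_xx/2, E_x/2, F_x - E_y/2], [F_y - G_x/2, E, F], [G_y/2, F, G]] = [[-1/4, 0, 0], [3/4, 65/64, -7/32], [-21/2, -7/32, 65/16]]; det M1 = -261/256
M2 = [[0, E_y/2, G_x/2], [E_y/2, E, F], [G_x/2, F, G]] = [[0, -1/16, 7/8], [-1/16, 65/64, -7/32], [7/8, -7/32, 65/16]]; det M2 = -197/256
det M1 - det M2 = -1/4; K = -1/4 / (261/64)^2 = -1024/68121

Answer: K = -1024/68121


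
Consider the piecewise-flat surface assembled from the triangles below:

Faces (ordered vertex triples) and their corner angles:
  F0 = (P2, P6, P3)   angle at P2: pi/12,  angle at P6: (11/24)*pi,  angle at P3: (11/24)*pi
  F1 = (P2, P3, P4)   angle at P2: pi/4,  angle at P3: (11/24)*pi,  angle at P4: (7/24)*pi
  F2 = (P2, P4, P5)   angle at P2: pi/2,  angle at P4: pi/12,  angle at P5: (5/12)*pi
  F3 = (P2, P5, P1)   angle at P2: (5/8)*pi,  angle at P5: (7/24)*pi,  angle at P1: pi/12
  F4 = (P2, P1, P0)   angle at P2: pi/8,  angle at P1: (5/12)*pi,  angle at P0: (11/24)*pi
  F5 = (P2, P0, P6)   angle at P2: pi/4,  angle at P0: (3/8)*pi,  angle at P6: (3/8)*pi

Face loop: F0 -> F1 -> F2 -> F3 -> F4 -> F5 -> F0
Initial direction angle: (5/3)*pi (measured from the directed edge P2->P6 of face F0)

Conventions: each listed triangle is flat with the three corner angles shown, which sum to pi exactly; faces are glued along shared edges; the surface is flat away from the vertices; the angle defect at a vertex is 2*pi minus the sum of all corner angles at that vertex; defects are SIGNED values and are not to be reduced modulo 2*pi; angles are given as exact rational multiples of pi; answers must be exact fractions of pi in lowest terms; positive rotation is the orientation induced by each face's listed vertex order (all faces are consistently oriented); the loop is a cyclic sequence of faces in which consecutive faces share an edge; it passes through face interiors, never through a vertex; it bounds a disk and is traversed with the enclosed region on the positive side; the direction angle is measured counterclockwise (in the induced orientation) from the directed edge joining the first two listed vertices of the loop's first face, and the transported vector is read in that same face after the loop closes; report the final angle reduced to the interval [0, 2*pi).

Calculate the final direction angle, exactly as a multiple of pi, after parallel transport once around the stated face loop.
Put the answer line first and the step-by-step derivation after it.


Answer: final direction angle = (11/6)*pi

enclosed vertex P2: corner angles sum to (11/6)*pi, defect = 2*pi - (11/6)*pi = pi/6
by Gauss-Bonnet the loop rotates the vector by the enclosed defect sum (positive orientation, mod 2*pi)
final angle = (5/3)*pi + pi/6 = (11/6)*pi (mod 2*pi)


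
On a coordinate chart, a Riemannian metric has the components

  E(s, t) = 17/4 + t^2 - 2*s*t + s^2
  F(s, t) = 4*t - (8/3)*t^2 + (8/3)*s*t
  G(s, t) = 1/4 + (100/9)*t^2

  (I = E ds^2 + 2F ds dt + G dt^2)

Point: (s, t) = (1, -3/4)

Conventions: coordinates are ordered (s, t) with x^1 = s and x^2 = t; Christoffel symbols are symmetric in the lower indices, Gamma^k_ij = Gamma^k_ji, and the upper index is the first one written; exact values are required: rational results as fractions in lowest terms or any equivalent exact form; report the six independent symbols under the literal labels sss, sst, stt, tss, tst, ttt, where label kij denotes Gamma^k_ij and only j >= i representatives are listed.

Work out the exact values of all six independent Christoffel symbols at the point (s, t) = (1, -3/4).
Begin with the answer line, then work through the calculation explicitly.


Answer: Gamma_sss = 24/13, Gamma_sst = -28/13, Gamma_stt = 112/39, Gamma_tss = 47/26, Gamma_tst = -28/13, Gamma_ttt = 62/39

E = 117/16, F = -13/2, G = 13/2 at the point
E_s = 7/2, E_t = -7/2, F_s = -2, F_t = 32/3, G_s = 0, G_t = -50/3
EG - F^2 = 169/32;  g^inv = (32/169) * [[13/2, 13/2], [13/2, 117/16]]
first-kind symbols [ij,l] = (1/2)(d_i g_jl + d_j g_il - d_l g_ij): [ss,s] = E_s/2 = 7/4, [ss,t] = F_s - E_t/2 = -1/4, [st,s] = E_t/2 = -7/4, [st,t] = G_s/2 = 0, [tt,s] = F_t - G_s/2 = 32/3, [tt,t] = G_t/2 = -25/3
Gamma^s_ij = (G*[ij,s] - F*[ij,t])/(EG - F^2), Gamma^t_ij = (E*[ij,t] - F*[ij,s])/(EG - F^2)


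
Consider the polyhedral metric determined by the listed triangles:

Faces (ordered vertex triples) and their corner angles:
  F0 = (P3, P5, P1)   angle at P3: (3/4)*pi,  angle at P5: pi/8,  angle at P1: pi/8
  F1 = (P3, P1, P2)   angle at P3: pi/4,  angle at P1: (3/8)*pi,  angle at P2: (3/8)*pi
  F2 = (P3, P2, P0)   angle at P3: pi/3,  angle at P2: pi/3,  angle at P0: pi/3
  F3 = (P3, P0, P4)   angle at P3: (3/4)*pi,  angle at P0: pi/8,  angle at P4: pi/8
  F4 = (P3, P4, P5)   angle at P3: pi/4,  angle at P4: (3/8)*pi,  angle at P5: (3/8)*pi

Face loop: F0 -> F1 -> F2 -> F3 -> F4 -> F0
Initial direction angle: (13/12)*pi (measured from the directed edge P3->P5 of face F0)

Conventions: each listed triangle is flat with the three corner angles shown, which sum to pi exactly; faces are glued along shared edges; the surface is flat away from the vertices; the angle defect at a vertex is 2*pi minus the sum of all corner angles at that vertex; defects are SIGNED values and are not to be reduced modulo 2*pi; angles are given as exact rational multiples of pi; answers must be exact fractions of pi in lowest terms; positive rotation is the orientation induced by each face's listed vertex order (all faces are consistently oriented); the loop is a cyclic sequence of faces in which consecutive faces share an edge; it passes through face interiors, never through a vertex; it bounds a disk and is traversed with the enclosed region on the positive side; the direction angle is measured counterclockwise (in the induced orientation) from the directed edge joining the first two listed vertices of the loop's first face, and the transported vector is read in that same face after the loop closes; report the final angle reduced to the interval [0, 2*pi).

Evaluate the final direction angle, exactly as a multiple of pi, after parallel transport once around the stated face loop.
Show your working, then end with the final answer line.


enclosed vertex P3: corner angles sum to (7/3)*pi, defect = 2*pi - (7/3)*pi = -pi/3
final direction = starting direction + enclosed defect total, reduced mod 2*pi (induced orientation)
final angle = (13/12)*pi - pi/3 = (3/4)*pi (mod 2*pi)

Answer: final direction angle = (3/4)*pi
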